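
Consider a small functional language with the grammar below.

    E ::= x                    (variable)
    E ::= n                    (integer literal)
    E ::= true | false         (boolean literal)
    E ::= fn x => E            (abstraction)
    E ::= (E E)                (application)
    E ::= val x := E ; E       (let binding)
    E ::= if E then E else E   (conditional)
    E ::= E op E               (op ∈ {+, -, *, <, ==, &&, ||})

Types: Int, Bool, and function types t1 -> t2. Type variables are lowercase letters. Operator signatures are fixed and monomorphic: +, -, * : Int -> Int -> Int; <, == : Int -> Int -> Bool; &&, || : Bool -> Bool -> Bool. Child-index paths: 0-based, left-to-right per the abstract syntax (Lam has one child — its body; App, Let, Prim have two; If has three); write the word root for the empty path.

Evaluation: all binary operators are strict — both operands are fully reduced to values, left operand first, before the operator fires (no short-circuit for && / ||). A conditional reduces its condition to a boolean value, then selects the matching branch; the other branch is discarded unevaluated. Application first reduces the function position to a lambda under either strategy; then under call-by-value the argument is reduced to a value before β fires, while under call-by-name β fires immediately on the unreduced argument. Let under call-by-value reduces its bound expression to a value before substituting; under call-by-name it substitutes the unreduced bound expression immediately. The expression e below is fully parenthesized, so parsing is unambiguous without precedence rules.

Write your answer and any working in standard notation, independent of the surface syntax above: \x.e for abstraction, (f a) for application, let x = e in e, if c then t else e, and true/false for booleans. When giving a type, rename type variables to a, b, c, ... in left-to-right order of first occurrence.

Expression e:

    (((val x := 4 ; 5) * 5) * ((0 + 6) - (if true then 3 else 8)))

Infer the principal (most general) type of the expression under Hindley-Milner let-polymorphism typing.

Trace:
let x : Int
  unify Int ~ Int
  unify Int ~ Int
  unify Int ~ Int
  unify Int ~ Int
  unify Int ~ Int
  unify Int ~ Int
  unify Bool ~ Bool
  unify Int ~ Int
  unify Int ~ Int
  unify Int ~ Int

Answer: Int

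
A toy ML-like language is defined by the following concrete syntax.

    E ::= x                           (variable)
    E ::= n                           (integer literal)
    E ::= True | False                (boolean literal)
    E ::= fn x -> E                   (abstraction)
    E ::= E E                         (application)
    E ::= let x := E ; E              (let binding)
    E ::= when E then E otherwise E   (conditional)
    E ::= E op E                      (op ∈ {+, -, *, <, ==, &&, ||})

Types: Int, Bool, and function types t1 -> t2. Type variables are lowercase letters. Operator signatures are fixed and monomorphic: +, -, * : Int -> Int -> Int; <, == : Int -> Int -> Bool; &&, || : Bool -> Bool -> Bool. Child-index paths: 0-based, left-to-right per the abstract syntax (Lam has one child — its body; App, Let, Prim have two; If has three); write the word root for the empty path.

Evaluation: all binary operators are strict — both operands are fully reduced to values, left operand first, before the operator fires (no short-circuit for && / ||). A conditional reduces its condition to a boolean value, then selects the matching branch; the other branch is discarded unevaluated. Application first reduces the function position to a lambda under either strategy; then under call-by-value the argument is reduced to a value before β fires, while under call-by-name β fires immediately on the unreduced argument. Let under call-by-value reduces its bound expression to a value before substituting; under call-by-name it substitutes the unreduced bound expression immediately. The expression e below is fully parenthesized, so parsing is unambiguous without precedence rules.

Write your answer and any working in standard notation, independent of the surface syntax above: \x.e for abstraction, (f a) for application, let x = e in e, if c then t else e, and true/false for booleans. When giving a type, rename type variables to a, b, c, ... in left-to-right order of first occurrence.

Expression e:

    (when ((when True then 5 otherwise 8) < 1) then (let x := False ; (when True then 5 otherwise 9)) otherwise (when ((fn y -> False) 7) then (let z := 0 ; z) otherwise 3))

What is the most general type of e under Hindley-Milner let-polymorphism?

Trace:
  unify Bool ~ Bool
  unify Int ~ Int
  unify Int ~ Int
  unify Int ~ Int
  unify Bool ~ Bool
let x : Bool
  unify Bool ~ Bool
  unify Int ~ Int
\y._ : a -> Bool
  unify a -> Bool ~ Int -> b
  unify a ~ Int
  unify Bool ~ b
_ _ : Bool
  unify Bool ~ Bool
let z : Int
z : Int
  unify Int ~ Int
  unify Int ~ Int

Answer: Int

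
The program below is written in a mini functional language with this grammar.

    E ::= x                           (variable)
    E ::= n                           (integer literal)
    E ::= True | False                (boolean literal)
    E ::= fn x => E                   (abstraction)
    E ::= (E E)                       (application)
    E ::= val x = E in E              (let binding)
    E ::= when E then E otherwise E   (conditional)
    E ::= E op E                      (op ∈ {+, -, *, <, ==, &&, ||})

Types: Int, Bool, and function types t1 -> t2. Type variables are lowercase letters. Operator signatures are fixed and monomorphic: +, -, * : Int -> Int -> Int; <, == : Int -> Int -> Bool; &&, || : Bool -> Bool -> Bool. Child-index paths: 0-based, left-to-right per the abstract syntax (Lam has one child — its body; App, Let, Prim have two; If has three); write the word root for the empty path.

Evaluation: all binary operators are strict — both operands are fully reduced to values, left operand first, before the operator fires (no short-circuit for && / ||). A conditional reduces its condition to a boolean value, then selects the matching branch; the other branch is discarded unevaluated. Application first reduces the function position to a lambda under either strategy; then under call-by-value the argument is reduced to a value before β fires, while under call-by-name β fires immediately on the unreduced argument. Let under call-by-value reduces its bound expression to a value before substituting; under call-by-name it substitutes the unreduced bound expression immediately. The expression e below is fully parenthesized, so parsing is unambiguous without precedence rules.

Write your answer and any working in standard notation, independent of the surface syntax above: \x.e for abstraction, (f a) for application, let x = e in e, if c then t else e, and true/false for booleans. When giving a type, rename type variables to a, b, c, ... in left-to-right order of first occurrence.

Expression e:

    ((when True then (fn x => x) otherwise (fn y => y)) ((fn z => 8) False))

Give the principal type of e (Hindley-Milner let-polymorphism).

Trace:
  unify Bool ~ Bool
x : a
\x._ : a -> a
y : b
\y._ : b -> b
  unify a -> a ~ b -> b
  unify a ~ b
  unify b ~ b
\z._ : c -> Int
  unify c -> Int ~ Bool -> d
  unify c ~ Bool
  unify Int ~ d
_ _ : Int
  unify b -> b ~ Int -> e
  unify b ~ Int
  unify Int ~ e
_ _ : Int

Answer: Int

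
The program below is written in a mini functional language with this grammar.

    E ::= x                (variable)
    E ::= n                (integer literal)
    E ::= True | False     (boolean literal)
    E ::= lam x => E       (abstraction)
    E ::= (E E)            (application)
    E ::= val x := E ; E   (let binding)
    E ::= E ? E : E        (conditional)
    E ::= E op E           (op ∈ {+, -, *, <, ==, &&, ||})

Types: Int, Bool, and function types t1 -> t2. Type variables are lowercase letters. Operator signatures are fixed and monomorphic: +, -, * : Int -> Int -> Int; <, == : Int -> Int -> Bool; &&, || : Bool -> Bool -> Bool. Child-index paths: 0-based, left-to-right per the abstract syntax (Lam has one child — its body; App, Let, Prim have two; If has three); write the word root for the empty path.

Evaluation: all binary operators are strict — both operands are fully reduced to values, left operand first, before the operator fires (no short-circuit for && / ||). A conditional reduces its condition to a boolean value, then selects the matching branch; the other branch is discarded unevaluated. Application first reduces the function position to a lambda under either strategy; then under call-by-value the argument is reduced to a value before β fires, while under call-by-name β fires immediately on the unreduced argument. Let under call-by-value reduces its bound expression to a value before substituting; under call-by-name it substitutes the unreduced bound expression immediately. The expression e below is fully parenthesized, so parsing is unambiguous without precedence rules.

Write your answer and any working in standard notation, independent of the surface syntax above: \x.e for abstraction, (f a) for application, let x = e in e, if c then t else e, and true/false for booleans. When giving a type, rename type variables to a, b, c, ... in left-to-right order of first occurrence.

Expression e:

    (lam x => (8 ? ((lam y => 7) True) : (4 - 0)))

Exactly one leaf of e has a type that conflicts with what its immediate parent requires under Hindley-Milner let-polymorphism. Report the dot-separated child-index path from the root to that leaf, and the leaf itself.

Answer: 0.0 : 8

Working:
  unify Int ~ Bool
  FAIL: mismatch Int ~ Bool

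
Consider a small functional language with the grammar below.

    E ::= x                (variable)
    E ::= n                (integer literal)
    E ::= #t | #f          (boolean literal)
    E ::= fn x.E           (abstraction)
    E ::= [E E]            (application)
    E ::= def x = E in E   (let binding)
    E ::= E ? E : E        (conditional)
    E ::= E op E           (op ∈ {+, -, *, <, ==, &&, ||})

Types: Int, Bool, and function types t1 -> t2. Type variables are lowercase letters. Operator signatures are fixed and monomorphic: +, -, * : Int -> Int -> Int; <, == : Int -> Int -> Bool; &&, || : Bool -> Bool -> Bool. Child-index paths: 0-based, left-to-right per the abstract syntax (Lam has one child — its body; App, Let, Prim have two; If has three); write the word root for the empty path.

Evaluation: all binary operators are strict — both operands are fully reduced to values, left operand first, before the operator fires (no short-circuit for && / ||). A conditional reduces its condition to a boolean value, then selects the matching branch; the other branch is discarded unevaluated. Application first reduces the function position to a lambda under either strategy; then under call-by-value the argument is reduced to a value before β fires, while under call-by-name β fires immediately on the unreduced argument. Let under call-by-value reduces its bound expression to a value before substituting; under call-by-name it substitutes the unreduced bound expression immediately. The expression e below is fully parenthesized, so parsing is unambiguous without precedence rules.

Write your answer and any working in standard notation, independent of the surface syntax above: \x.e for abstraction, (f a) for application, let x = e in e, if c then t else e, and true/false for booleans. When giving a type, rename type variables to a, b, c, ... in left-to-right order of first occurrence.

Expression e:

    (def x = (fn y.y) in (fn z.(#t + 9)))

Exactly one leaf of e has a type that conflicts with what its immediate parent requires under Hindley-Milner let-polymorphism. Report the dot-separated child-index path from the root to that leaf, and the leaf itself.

Answer: 1.0.0 : true

Derivation:
y : a
\y._ : a -> a
let x : forall. a -> a
  unify Bool ~ Int
  FAIL: mismatch Bool ~ Int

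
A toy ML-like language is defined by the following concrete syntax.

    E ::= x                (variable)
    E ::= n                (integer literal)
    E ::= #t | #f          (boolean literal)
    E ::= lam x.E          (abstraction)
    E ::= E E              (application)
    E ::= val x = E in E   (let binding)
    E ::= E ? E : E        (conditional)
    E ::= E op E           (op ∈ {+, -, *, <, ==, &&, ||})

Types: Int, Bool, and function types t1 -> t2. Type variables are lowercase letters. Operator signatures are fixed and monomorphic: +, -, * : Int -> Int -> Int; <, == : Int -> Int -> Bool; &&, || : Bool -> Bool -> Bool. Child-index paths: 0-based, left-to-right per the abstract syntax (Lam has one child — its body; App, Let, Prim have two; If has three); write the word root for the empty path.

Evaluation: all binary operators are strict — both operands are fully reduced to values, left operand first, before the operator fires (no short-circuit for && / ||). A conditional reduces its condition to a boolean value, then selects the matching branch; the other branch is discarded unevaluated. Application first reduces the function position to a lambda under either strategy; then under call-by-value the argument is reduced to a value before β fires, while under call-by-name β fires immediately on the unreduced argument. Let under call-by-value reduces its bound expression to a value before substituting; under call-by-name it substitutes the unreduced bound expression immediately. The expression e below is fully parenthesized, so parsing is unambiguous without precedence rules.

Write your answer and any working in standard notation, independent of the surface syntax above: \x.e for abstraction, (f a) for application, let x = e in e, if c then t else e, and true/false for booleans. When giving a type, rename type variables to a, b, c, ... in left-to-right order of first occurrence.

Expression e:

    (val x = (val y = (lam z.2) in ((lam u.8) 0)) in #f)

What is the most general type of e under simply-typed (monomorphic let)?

Answer: Bool

Working:
\z._ : a -> Int
let y : a -> Int
\u._ : b -> Int
  unify b -> Int ~ Int -> c
  unify b ~ Int
  unify Int ~ c
_ _ : Int
let x : Int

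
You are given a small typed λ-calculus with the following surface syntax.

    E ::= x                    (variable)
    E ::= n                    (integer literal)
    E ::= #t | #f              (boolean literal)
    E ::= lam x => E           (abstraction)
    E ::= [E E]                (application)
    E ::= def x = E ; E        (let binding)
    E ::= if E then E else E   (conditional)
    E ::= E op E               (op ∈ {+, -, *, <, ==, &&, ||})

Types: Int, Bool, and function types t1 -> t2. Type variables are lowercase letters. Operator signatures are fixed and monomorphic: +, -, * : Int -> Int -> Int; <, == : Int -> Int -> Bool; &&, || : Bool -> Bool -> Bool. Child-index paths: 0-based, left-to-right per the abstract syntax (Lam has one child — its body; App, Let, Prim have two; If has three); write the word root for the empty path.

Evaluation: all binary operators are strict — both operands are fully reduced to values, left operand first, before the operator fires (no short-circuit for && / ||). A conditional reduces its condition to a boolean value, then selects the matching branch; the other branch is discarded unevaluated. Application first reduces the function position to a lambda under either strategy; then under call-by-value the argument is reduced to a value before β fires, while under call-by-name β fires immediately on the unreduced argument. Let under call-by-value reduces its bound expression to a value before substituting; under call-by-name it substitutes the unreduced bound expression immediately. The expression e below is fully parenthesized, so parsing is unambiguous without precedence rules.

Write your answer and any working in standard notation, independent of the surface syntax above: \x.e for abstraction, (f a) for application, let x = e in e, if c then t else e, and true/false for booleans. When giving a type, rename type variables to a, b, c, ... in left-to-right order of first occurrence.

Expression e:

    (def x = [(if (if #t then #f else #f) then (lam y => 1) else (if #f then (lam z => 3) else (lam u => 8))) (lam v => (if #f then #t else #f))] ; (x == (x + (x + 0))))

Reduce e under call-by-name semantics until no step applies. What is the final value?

Answer: false

Trace:
step 0: (let x = ((if (if true then false else false) then (\y.1) else (if false then (\z.3) else (\u.8))) (\v.(if false then true else false))) in (x == (x + (x + 0))))
step 1: [let@root] (((if (if true then false else false) then (\y.1) else (if false then (\z.3) else (\u.8))) (\v.(if false then true else false))) == (((if (if true then false else false) then (\y.1) else (if false then (\z.3) else (\u.8))) (\v.(if false then true else false))) + (((if (if true then false else false) then (\y.1) else (if false then (\z.3) else (\u.8))) (\v.(if false then true else false))) + 0)))
step 2: [if@0.0.0] (((if false then (\y.1) else (if false then (\z.3) else (\u.8))) (\v.(if false then true else false))) == (((if (if true then false else false) then (\y.1) else (if false then (\z.3) else (\u.8))) (\v.(if false then true else false))) + (((if (if true then false else false) then (\y.1) else (if false then (\z.3) else (\u.8))) (\v.(if false then true else false))) + 0)))
step 3: [if@0.0] (((if false then (\z.3) else (\u.8)) (\v.(if false then true else false))) == (((if (if true then false else false) then (\y.1) else (if false then (\z.3) else (\u.8))) (\v.(if false then true else false))) + (((if (if true then false else false) then (\y.1) else (if false then (\z.3) else (\u.8))) (\v.(if false then true else false))) + 0)))
step 4: [if@0.0] (((\u.8) (\v.(if false then true else false))) == (((if (if true then false else false) then (\y.1) else (if false then (\z.3) else (\u.8))) (\v.(if false then true else false))) + (((if (if true then false else false) then (\y.1) else (if false then (\z.3) else (\u.8))) (\v.(if false then true else false))) + 0)))
step 5: [beta@0] (8 == (((if (if true then false else false) then (\y.1) else (if false then (\z.3) else (\u.8))) (\v.(if false then true else false))) + (((if (if true then false else false) then (\y.1) else (if false then (\z.3) else (\u.8))) (\v.(if false then true else false))) + 0)))
step 6: [if@1.0.0.0] (8 == (((if false then (\y.1) else (if false then (\z.3) else (\u.8))) (\v.(if false then true else false))) + (((if (if true then false else false) then (\y.1) else (if false then (\z.3) else (\u.8))) (\v.(if false then true else false))) + 0)))
step 7: [if@1.0.0] (8 == (((if false then (\z.3) else (\u.8)) (\v.(if false then true else false))) + (((if (if true then false else false) then (\y.1) else (if false then (\z.3) else (\u.8))) (\v.(if false then true else false))) + 0)))
step 8: [if@1.0.0] (8 == (((\u.8) (\v.(if false then true else false))) + (((if (if true then false else false) then (\y.1) else (if false then (\z.3) else (\u.8))) (\v.(if false then true else false))) + 0)))
step 9: [beta@1.0] (8 == (8 + (((if (if true then false else false) then (\y.1) else (if false then (\z.3) else (\u.8))) (\v.(if false then true else false))) + 0)))
step 10: [if@1.1.0.0.0] (8 == (8 + (((if false then (\y.1) else (if false then (\z.3) else (\u.8))) (\v.(if false then true else false))) + 0)))
step 11: [if@1.1.0.0] (8 == (8 + (((if false then (\z.3) else (\u.8)) (\v.(if false then true else false))) + 0)))
step 12: [if@1.1.0.0] (8 == (8 + (((\u.8) (\v.(if false then true else false))) + 0)))
step 13: [beta@1.1.0] (8 == (8 + (8 + 0)))
step 14: [delta@1.1] (8 == (8 + 8))
step 15: [delta@1] (8 == 16)
step 16: [delta@root] false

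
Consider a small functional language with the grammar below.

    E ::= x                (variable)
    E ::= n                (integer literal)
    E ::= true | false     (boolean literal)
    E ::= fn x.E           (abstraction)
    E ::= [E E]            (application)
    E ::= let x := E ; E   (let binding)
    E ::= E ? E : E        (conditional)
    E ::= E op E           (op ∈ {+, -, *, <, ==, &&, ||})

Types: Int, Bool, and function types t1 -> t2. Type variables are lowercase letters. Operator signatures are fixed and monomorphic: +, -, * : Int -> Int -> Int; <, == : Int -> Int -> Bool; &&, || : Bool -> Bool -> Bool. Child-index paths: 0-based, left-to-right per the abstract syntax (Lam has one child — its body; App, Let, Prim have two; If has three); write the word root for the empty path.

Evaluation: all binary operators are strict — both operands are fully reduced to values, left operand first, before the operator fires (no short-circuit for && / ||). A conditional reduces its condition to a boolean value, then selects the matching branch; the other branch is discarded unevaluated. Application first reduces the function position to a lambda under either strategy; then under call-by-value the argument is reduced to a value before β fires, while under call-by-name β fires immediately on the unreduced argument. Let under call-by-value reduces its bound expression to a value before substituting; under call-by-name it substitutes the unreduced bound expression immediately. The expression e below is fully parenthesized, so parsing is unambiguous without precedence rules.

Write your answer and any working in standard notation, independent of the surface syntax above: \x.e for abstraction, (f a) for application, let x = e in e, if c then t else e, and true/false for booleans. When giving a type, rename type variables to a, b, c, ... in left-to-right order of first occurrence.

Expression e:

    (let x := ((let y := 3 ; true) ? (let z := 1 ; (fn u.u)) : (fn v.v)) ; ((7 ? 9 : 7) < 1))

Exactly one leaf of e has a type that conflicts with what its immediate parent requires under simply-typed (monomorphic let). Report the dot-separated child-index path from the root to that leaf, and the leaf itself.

Answer: 1.0.0 : 7

Trace:
let y : Int
  unify Bool ~ Bool
let z : Int
u : a
\u._ : a -> a
v : b
\v._ : b -> b
  unify a -> a ~ b -> b
  unify a ~ b
  unify b ~ b
let x : b -> b
  unify Int ~ Bool
  FAIL: mismatch Int ~ Bool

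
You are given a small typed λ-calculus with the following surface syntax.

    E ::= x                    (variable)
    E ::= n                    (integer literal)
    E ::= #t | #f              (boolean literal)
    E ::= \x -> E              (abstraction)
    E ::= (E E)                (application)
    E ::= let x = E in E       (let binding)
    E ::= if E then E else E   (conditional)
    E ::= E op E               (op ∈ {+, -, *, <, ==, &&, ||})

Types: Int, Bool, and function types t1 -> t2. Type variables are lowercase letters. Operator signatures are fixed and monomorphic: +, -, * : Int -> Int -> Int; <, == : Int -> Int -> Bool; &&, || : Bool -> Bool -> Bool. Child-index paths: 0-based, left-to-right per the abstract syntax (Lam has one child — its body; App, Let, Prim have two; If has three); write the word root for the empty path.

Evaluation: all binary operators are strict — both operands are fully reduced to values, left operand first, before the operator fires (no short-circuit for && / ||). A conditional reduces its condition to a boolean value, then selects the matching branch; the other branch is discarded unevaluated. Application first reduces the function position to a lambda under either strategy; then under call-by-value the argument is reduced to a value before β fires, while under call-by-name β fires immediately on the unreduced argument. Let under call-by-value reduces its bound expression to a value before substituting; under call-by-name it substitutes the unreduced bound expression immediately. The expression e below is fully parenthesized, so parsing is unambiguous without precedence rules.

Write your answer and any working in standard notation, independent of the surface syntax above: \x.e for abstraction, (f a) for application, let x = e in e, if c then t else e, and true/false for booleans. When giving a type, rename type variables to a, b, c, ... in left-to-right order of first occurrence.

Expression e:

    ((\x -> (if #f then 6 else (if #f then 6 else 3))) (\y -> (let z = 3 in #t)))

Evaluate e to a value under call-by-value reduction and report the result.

Answer: 3

Working:
step 0: ((\x.(if false then 6 else (if false then 6 else 3))) (\y.(let z = 3 in true)))
step 1: [beta@root] (if false then 6 else (if false then 6 else 3))
step 2: [if@root] (if false then 6 else 3)
step 3: [if@root] 3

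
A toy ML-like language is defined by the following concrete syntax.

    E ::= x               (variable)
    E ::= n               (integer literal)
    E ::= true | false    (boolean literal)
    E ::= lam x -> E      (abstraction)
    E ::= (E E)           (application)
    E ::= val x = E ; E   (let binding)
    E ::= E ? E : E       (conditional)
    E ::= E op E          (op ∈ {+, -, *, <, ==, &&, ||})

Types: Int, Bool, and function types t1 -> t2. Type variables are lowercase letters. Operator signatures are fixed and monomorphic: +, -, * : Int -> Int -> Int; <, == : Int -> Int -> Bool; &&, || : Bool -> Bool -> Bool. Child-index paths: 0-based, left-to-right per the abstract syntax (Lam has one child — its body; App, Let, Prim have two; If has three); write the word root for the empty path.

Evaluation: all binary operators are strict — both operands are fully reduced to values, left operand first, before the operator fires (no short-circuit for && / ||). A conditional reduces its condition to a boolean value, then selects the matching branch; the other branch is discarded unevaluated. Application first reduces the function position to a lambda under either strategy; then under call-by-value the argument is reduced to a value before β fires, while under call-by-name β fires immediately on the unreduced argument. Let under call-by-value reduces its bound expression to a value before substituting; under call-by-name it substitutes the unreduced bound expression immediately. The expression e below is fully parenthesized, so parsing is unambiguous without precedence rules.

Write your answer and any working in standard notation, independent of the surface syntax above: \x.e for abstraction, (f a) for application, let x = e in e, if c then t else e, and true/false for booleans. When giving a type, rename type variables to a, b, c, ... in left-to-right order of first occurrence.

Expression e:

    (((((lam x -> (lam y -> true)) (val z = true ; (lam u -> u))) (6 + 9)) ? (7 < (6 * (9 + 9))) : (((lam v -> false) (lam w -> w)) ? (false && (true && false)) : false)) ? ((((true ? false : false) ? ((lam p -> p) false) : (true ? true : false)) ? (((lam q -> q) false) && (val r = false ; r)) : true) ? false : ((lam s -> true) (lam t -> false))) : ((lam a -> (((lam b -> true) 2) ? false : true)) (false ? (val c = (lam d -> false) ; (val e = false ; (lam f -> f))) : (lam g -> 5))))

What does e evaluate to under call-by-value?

Answer: true

Derivation:
step 0: (if (if (((\x.(\y.true)) (let z = true in (\u.u))) (6 + 9)) then (7 < (6 * (9 + 9))) else (if ((\v.false) (\w.w)) then (false && (true && false)) else false)) then (if (if (if (if true then false else false) then ((\p.p) false) else (if true then true else false)) then (((\q.q) false) && (let r = false in r)) else true) then false else ((\s.true) (\t.false))) else ((\a.(if ((\b.true) 2) then false else true)) (if false then (let c = (\d.false) in (let e = false in (\f.f))) else (\g.5))))
step 1: [let@0.0.0.1] (if (if (((\x.(\y.true)) (\u.u)) (6 + 9)) then (7 < (6 * (9 + 9))) else (if ((\v.false) (\w.w)) then (false && (true && false)) else false)) then (if (if (if (if true then false else false) then ((\p.p) false) else (if true then true else false)) then (((\q.q) false) && (let r = false in r)) else true) then false else ((\s.true) (\t.false))) else ((\a.(if ((\b.true) 2) then false else true)) (if false then (let c = (\d.false) in (let e = false in (\f.f))) else (\g.5))))
step 2: [beta@0.0.0] (if (if ((\y.true) (6 + 9)) then (7 < (6 * (9 + 9))) else (if ((\v.false) (\w.w)) then (false && (true && false)) else false)) then (if (if (if (if true then false else false) then ((\p.p) false) else (if true then true else false)) then (((\q.q) false) && (let r = false in r)) else true) then false else ((\s.true) (\t.false))) else ((\a.(if ((\b.true) 2) then false else true)) (if false then (let c = (\d.false) in (let e = false in (\f.f))) else (\g.5))))
step 3: [delta@0.0.1] (if (if ((\y.true) 15) then (7 < (6 * (9 + 9))) else (if ((\v.false) (\w.w)) then (false && (true && false)) else false)) then (if (if (if (if true then false else false) then ((\p.p) false) else (if true then true else false)) then (((\q.q) false) && (let r = false in r)) else true) then false else ((\s.true) (\t.false))) else ((\a.(if ((\b.true) 2) then false else true)) (if false then (let c = (\d.false) in (let e = false in (\f.f))) else (\g.5))))
step 4: [beta@0.0] (if (if true then (7 < (6 * (9 + 9))) else (if ((\v.false) (\w.w)) then (false && (true && false)) else false)) then (if (if (if (if true then false else false) then ((\p.p) false) else (if true then true else false)) then (((\q.q) false) && (let r = false in r)) else true) then false else ((\s.true) (\t.false))) else ((\a.(if ((\b.true) 2) then false else true)) (if false then (let c = (\d.false) in (let e = false in (\f.f))) else (\g.5))))
step 5: [if@0] (if (7 < (6 * (9 + 9))) then (if (if (if (if true then false else false) then ((\p.p) false) else (if true then true else false)) then (((\q.q) false) && (let r = false in r)) else true) then false else ((\s.true) (\t.false))) else ((\a.(if ((\b.true) 2) then false else true)) (if false then (let c = (\d.false) in (let e = false in (\f.f))) else (\g.5))))
step 6: [delta@0.1.1] (if (7 < (6 * 18)) then (if (if (if (if true then false else false) then ((\p.p) false) else (if true then true else false)) then (((\q.q) false) && (let r = false in r)) else true) then false else ((\s.true) (\t.false))) else ((\a.(if ((\b.true) 2) then false else true)) (if false then (let c = (\d.false) in (let e = false in (\f.f))) else (\g.5))))
step 7: [delta@0.1] (if (7 < 108) then (if (if (if (if true then false else false) then ((\p.p) false) else (if true then true else false)) then (((\q.q) false) && (let r = false in r)) else true) then false else ((\s.true) (\t.false))) else ((\a.(if ((\b.true) 2) then false else true)) (if false then (let c = (\d.false) in (let e = false in (\f.f))) else (\g.5))))
step 8: [delta@0] (if true then (if (if (if (if true then false else false) then ((\p.p) false) else (if true then true else false)) then (((\q.q) false) && (let r = false in r)) else true) then false else ((\s.true) (\t.false))) else ((\a.(if ((\b.true) 2) then false else true)) (if false then (let c = (\d.false) in (let e = false in (\f.f))) else (\g.5))))
step 9: [if@root] (if (if (if (if true then false else false) then ((\p.p) false) else (if true then true else false)) then (((\q.q) false) && (let r = false in r)) else true) then false else ((\s.true) (\t.false)))
step 10: [if@0.0.0] (if (if (if false then ((\p.p) false) else (if true then true else false)) then (((\q.q) false) && (let r = false in r)) else true) then false else ((\s.true) (\t.false)))
step 11: [if@0.0] (if (if (if true then true else false) then (((\q.q) false) && (let r = false in r)) else true) then false else ((\s.true) (\t.false)))
step 12: [if@0.0] (if (if true then (((\q.q) false) && (let r = false in r)) else true) then false else ((\s.true) (\t.false)))
step 13: [if@0] (if (((\q.q) false) && (let r = false in r)) then false else ((\s.true) (\t.false)))
step 14: [beta@0.0] (if (false && (let r = false in r)) then false else ((\s.true) (\t.false)))
step 15: [let@0.1] (if (false && false) then false else ((\s.true) (\t.false)))
step 16: [delta@0] (if false then false else ((\s.true) (\t.false)))
step 17: [if@root] ((\s.true) (\t.false))
step 18: [beta@root] true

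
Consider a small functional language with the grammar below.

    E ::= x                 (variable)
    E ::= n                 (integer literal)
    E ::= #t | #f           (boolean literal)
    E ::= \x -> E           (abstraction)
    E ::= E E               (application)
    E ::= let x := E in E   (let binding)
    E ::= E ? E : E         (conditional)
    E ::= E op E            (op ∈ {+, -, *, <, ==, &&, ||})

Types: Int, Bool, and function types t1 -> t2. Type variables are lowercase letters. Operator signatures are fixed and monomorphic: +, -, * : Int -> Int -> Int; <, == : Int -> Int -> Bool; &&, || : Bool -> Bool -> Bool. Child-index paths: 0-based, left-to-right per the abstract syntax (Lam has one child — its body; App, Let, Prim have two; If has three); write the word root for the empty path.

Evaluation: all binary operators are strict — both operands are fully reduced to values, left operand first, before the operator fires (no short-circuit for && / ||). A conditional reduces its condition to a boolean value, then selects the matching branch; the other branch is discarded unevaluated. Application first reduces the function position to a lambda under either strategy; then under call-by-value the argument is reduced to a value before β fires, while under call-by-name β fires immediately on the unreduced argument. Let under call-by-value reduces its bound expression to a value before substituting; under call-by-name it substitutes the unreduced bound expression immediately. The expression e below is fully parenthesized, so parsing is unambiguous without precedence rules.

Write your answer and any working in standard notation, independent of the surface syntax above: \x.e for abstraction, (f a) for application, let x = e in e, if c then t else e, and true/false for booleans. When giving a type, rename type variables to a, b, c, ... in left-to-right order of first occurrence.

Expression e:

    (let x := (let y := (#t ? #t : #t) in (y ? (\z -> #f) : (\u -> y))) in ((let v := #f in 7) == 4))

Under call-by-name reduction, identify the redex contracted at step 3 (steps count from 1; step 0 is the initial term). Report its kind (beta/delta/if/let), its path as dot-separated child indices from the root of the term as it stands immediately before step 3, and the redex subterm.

Derivation:
step 0: (let x = (let y = (if true then true else true) in (if y then (\z.false) else (\u.y))) in ((let v = false in 7) == 4))
step 1: [let@root] ((let v = false in 7) == 4)
step 2: [let@0] (7 == 4)
step 3: [delta@root] false

Answer: delta at root : (7 == 4)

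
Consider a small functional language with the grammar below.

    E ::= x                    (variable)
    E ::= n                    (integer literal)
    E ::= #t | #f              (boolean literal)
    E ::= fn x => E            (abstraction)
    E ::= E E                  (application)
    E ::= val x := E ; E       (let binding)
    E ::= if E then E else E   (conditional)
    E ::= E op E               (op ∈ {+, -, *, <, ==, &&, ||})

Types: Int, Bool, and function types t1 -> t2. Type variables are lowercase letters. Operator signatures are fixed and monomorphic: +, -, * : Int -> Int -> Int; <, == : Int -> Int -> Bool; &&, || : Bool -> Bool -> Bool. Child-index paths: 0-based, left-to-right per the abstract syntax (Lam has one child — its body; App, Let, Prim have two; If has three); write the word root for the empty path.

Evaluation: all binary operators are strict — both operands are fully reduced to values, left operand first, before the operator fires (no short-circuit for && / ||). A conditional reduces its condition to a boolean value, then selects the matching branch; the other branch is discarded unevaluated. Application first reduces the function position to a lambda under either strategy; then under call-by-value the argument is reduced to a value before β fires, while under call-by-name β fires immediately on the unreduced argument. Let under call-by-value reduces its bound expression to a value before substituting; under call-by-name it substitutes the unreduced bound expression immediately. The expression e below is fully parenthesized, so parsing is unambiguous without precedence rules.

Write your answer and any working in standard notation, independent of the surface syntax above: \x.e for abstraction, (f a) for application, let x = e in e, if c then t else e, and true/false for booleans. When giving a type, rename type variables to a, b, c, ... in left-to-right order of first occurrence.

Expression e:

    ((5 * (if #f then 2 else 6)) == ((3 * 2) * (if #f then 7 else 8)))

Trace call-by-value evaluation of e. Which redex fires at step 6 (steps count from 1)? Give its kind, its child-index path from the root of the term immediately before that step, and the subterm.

Answer: delta at root : (30 == 48)

Trace:
step 0: ((5 * (if false then 2 else 6)) == ((3 * 2) * (if false then 7 else 8)))
step 1: [if@0.1] ((5 * 6) == ((3 * 2) * (if false then 7 else 8)))
step 2: [delta@0] (30 == ((3 * 2) * (if false then 7 else 8)))
step 3: [delta@1.0] (30 == (6 * (if false then 7 else 8)))
step 4: [if@1.1] (30 == (6 * 8))
step 5: [delta@1] (30 == 48)
step 6: [delta@root] false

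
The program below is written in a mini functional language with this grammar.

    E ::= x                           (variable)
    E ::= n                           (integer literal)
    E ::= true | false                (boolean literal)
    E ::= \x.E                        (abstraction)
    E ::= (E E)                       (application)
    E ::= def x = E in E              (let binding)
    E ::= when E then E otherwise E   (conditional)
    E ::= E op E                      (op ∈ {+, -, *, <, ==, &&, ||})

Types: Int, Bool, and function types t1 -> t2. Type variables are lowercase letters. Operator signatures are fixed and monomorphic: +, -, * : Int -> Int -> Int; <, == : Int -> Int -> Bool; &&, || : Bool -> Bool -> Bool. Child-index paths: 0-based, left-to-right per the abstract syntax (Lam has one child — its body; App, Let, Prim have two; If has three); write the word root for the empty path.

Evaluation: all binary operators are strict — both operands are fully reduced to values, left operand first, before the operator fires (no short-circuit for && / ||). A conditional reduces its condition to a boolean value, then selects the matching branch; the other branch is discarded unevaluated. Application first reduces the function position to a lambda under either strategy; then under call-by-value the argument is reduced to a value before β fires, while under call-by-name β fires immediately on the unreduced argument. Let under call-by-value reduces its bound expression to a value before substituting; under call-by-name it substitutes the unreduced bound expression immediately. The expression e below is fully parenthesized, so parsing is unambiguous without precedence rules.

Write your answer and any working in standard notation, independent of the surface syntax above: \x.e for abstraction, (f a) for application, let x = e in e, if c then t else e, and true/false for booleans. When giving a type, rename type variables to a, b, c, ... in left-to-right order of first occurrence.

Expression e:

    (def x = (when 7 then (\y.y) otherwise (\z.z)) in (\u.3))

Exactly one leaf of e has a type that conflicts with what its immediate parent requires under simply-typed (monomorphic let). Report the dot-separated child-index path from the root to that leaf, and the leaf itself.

Answer: 0.0 : 7

Trace:
  unify Int ~ Bool
  FAIL: mismatch Int ~ Bool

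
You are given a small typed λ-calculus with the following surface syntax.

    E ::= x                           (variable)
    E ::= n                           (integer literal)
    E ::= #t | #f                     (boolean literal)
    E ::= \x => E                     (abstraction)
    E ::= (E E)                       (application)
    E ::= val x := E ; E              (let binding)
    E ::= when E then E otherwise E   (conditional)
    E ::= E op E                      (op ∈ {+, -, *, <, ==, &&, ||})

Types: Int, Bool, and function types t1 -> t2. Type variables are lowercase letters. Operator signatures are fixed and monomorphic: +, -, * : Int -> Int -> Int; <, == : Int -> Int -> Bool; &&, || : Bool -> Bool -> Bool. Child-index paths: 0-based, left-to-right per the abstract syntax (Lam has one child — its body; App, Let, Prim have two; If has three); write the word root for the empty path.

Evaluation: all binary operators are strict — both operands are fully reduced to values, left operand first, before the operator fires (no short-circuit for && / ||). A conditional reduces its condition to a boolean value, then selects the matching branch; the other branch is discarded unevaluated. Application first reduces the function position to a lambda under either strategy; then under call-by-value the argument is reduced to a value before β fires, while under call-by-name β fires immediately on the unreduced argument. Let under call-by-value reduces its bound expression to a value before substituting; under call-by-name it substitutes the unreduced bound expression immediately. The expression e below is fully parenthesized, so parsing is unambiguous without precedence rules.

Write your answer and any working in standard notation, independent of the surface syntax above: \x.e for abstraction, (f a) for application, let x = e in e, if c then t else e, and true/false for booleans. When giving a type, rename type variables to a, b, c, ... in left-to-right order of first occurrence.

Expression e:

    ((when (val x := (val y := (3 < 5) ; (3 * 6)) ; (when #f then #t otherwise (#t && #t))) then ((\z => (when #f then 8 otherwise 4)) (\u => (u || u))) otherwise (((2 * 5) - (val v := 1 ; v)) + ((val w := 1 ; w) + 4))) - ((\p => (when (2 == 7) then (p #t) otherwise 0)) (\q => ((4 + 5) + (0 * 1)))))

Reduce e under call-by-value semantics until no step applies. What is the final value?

Derivation:
step 0: ((if (let x = (let y = (3 < 5) in (3 * 6)) in (if false then true else (true && true))) then ((\z.(if false then 8 else 4)) (\u.(u || u))) else (((2 * 5) - (let v = 1 in v)) + ((let w = 1 in w) + 4))) - ((\p.(if (2 == 7) then (p true) else 0)) (\q.((4 + 5) + (0 * 1)))))
step 1: [delta@0.0.0.0] ((if (let x = (let y = true in (3 * 6)) in (if false then true else (true && true))) then ((\z.(if false then 8 else 4)) (\u.(u || u))) else (((2 * 5) - (let v = 1 in v)) + ((let w = 1 in w) + 4))) - ((\p.(if (2 == 7) then (p true) else 0)) (\q.((4 + 5) + (0 * 1)))))
step 2: [let@0.0.0] ((if (let x = (3 * 6) in (if false then true else (true && true))) then ((\z.(if false then 8 else 4)) (\u.(u || u))) else (((2 * 5) - (let v = 1 in v)) + ((let w = 1 in w) + 4))) - ((\p.(if (2 == 7) then (p true) else 0)) (\q.((4 + 5) + (0 * 1)))))
step 3: [delta@0.0.0] ((if (let x = 18 in (if false then true else (true && true))) then ((\z.(if false then 8 else 4)) (\u.(u || u))) else (((2 * 5) - (let v = 1 in v)) + ((let w = 1 in w) + 4))) - ((\p.(if (2 == 7) then (p true) else 0)) (\q.((4 + 5) + (0 * 1)))))
step 4: [let@0.0] ((if (if false then true else (true && true)) then ((\z.(if false then 8 else 4)) (\u.(u || u))) else (((2 * 5) - (let v = 1 in v)) + ((let w = 1 in w) + 4))) - ((\p.(if (2 == 7) then (p true) else 0)) (\q.((4 + 5) + (0 * 1)))))
step 5: [if@0.0] ((if (true && true) then ((\z.(if false then 8 else 4)) (\u.(u || u))) else (((2 * 5) - (let v = 1 in v)) + ((let w = 1 in w) + 4))) - ((\p.(if (2 == 7) then (p true) else 0)) (\q.((4 + 5) + (0 * 1)))))
step 6: [delta@0.0] ((if true then ((\z.(if false then 8 else 4)) (\u.(u || u))) else (((2 * 5) - (let v = 1 in v)) + ((let w = 1 in w) + 4))) - ((\p.(if (2 == 7) then (p true) else 0)) (\q.((4 + 5) + (0 * 1)))))
step 7: [if@0] (((\z.(if false then 8 else 4)) (\u.(u || u))) - ((\p.(if (2 == 7) then (p true) else 0)) (\q.((4 + 5) + (0 * 1)))))
step 8: [beta@0] ((if false then 8 else 4) - ((\p.(if (2 == 7) then (p true) else 0)) (\q.((4 + 5) + (0 * 1)))))
step 9: [if@0] (4 - ((\p.(if (2 == 7) then (p true) else 0)) (\q.((4 + 5) + (0 * 1)))))
step 10: [beta@1] (4 - (if (2 == 7) then ((\q.((4 + 5) + (0 * 1))) true) else 0))
step 11: [delta@1.0] (4 - (if false then ((\q.((4 + 5) + (0 * 1))) true) else 0))
step 12: [if@1] (4 - 0)
step 13: [delta@root] 4

Answer: 4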